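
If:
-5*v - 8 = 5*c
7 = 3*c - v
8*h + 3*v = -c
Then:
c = 27/20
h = 15/16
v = -59/20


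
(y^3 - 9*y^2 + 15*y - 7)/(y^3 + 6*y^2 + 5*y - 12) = (y^2 - 8*y + 7)/(y^2 + 7*y + 12)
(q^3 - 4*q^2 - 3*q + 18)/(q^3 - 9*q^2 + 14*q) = (q^3 - 4*q^2 - 3*q + 18)/(q*(q^2 - 9*q + 14))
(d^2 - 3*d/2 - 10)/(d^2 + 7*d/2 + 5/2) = (d - 4)/(d + 1)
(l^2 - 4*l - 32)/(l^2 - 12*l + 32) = (l + 4)/(l - 4)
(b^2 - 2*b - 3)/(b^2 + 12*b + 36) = (b^2 - 2*b - 3)/(b^2 + 12*b + 36)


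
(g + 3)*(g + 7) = g^2 + 10*g + 21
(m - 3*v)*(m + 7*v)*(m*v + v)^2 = m^4*v^2 + 4*m^3*v^3 + 2*m^3*v^2 - 21*m^2*v^4 + 8*m^2*v^3 + m^2*v^2 - 42*m*v^4 + 4*m*v^3 - 21*v^4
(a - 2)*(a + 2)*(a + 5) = a^3 + 5*a^2 - 4*a - 20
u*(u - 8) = u^2 - 8*u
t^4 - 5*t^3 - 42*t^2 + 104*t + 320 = (t - 8)*(t - 4)*(t + 2)*(t + 5)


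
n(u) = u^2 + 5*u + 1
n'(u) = 2*u + 5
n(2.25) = 17.31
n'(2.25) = 9.50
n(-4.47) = -1.37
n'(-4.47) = -3.94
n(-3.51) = -4.23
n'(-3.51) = -2.02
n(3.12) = 26.33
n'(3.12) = 11.24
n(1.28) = 9.04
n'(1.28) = 7.56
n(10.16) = 155.03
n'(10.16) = 25.32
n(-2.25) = -5.19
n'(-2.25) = 0.50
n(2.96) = 24.56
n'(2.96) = 10.92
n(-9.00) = 37.00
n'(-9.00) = -13.00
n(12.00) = 205.00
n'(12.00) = 29.00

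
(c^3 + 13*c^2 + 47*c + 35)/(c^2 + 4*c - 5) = (c^2 + 8*c + 7)/(c - 1)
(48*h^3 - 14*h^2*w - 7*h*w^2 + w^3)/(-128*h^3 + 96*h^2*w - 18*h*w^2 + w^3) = (3*h + w)/(-8*h + w)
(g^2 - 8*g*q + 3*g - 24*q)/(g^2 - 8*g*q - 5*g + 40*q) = (g + 3)/(g - 5)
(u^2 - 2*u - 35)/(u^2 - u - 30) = (u - 7)/(u - 6)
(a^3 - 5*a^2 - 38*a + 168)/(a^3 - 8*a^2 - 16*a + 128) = (a^2 - a - 42)/(a^2 - 4*a - 32)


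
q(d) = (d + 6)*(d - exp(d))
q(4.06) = -542.38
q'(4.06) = -627.08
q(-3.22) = -9.06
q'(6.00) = -5226.57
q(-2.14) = -8.71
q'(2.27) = -79.19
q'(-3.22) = -0.59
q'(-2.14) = 1.15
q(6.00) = -4769.15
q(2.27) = -61.28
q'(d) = d + (1 - exp(d))*(d + 6) - exp(d)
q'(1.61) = -33.85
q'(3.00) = -188.86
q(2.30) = -63.70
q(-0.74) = -6.40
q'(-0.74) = 1.53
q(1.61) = -25.82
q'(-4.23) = -2.50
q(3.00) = -153.77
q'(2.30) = -82.16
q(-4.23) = -7.51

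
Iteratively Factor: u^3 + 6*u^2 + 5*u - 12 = (u + 3)*(u^2 + 3*u - 4) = (u - 1)*(u + 3)*(u + 4)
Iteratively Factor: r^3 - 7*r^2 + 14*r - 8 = (r - 1)*(r^2 - 6*r + 8) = (r - 4)*(r - 1)*(r - 2)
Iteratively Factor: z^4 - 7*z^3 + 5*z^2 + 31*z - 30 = (z - 3)*(z^3 - 4*z^2 - 7*z + 10) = (z - 3)*(z - 1)*(z^2 - 3*z - 10) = (z - 5)*(z - 3)*(z - 1)*(z + 2)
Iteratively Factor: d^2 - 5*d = (d - 5)*(d)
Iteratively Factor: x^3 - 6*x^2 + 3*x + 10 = (x - 5)*(x^2 - x - 2) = (x - 5)*(x + 1)*(x - 2)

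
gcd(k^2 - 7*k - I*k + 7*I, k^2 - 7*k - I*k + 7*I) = k^2 + k*(-7 - I) + 7*I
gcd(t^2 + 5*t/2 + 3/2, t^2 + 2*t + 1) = t + 1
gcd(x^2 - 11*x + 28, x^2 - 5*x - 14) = x - 7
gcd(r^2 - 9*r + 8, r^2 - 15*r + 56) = r - 8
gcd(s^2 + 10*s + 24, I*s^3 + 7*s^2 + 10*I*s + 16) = 1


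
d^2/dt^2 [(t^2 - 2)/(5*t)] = -4/(5*t^3)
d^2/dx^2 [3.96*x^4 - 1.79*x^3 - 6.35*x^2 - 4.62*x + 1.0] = 47.52*x^2 - 10.74*x - 12.7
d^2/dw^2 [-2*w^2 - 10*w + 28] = -4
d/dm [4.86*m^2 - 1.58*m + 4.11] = 9.72*m - 1.58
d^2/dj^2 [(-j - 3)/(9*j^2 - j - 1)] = 2*((j + 3)*(18*j - 1)^2 + (27*j + 26)*(-9*j^2 + j + 1))/(-9*j^2 + j + 1)^3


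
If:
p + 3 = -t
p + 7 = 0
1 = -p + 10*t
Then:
No Solution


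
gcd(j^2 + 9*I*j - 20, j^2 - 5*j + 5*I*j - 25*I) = j + 5*I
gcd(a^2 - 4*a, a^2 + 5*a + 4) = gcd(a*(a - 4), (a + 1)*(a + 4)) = 1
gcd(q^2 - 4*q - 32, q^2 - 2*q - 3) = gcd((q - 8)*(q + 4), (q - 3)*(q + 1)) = 1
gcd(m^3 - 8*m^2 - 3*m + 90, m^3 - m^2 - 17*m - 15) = m^2 - 2*m - 15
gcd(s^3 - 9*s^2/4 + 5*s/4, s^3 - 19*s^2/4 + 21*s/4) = s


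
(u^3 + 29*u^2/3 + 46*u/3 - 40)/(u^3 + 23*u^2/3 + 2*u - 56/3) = (u^2 + 11*u + 30)/(u^2 + 9*u + 14)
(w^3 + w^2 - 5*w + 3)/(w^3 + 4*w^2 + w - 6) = (w - 1)/(w + 2)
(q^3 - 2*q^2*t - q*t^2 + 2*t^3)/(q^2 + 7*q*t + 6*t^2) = (q^2 - 3*q*t + 2*t^2)/(q + 6*t)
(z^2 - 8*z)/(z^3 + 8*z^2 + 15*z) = (z - 8)/(z^2 + 8*z + 15)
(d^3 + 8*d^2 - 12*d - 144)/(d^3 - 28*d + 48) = (d + 6)/(d - 2)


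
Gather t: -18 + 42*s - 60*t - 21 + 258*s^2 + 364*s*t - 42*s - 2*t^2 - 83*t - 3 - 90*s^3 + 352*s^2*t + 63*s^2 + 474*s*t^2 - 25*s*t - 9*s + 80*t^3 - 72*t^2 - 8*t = -90*s^3 + 321*s^2 - 9*s + 80*t^3 + t^2*(474*s - 74) + t*(352*s^2 + 339*s - 151) - 42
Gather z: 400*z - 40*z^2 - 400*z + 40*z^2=0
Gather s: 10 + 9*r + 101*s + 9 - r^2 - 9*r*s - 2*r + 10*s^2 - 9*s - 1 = -r^2 + 7*r + 10*s^2 + s*(92 - 9*r) + 18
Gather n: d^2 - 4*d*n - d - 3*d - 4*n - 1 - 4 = d^2 - 4*d + n*(-4*d - 4) - 5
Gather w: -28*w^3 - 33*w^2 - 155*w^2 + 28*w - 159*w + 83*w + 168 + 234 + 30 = -28*w^3 - 188*w^2 - 48*w + 432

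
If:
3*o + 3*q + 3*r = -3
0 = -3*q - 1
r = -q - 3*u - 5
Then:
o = 3*u + 4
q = -1/3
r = -3*u - 14/3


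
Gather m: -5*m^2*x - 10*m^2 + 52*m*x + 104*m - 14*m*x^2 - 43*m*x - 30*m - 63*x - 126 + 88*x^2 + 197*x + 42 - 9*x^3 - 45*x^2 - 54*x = m^2*(-5*x - 10) + m*(-14*x^2 + 9*x + 74) - 9*x^3 + 43*x^2 + 80*x - 84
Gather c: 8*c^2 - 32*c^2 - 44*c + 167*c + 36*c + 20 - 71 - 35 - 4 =-24*c^2 + 159*c - 90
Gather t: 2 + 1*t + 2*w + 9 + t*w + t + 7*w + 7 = t*(w + 2) + 9*w + 18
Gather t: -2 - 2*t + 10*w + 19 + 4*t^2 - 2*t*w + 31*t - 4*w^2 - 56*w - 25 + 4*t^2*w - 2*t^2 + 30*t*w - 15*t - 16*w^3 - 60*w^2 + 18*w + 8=t^2*(4*w + 2) + t*(28*w + 14) - 16*w^3 - 64*w^2 - 28*w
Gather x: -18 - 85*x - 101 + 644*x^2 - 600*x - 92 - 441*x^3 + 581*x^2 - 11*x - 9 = -441*x^3 + 1225*x^2 - 696*x - 220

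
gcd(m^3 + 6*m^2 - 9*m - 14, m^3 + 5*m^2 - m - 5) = m + 1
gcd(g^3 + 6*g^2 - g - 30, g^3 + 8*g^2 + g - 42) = g^2 + g - 6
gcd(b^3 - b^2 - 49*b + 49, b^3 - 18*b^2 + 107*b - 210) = b - 7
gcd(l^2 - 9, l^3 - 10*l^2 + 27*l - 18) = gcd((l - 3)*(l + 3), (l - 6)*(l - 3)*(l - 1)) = l - 3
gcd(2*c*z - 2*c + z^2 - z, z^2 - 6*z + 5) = z - 1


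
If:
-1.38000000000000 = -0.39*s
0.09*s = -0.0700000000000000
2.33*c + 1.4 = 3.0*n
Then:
No Solution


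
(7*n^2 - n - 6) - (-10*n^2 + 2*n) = 17*n^2 - 3*n - 6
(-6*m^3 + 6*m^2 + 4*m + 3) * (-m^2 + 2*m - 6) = 6*m^5 - 18*m^4 + 44*m^3 - 31*m^2 - 18*m - 18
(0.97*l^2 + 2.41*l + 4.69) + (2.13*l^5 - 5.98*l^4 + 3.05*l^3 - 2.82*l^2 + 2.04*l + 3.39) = 2.13*l^5 - 5.98*l^4 + 3.05*l^3 - 1.85*l^2 + 4.45*l + 8.08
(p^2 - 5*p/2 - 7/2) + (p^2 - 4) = 2*p^2 - 5*p/2 - 15/2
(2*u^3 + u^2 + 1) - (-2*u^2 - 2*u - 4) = 2*u^3 + 3*u^2 + 2*u + 5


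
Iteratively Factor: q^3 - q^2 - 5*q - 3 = (q - 3)*(q^2 + 2*q + 1) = (q - 3)*(q + 1)*(q + 1)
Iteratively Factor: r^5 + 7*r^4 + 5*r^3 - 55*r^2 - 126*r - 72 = (r + 3)*(r^4 + 4*r^3 - 7*r^2 - 34*r - 24) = (r + 3)*(r + 4)*(r^3 - 7*r - 6) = (r - 3)*(r + 3)*(r + 4)*(r^2 + 3*r + 2) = (r - 3)*(r + 2)*(r + 3)*(r + 4)*(r + 1)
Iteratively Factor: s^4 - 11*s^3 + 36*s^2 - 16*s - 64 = (s + 1)*(s^3 - 12*s^2 + 48*s - 64) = (s - 4)*(s + 1)*(s^2 - 8*s + 16) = (s - 4)^2*(s + 1)*(s - 4)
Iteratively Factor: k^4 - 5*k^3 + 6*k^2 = (k - 3)*(k^3 - 2*k^2) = k*(k - 3)*(k^2 - 2*k) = k^2*(k - 3)*(k - 2)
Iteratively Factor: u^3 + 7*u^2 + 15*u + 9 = (u + 3)*(u^2 + 4*u + 3) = (u + 3)^2*(u + 1)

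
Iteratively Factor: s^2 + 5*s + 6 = (s + 3)*(s + 2)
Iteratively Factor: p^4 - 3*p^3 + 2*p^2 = (p - 2)*(p^3 - p^2) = p*(p - 2)*(p^2 - p) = p^2*(p - 2)*(p - 1)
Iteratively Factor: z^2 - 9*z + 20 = (z - 5)*(z - 4)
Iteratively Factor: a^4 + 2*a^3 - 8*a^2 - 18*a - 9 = (a - 3)*(a^3 + 5*a^2 + 7*a + 3) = (a - 3)*(a + 3)*(a^2 + 2*a + 1) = (a - 3)*(a + 1)*(a + 3)*(a + 1)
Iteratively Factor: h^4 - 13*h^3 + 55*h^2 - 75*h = (h - 5)*(h^3 - 8*h^2 + 15*h) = (h - 5)^2*(h^2 - 3*h) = h*(h - 5)^2*(h - 3)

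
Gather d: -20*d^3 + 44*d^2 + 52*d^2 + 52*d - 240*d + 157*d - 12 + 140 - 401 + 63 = -20*d^3 + 96*d^2 - 31*d - 210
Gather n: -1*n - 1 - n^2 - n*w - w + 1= -n^2 + n*(-w - 1) - w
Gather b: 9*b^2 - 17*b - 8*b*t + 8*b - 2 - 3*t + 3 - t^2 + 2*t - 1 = 9*b^2 + b*(-8*t - 9) - t^2 - t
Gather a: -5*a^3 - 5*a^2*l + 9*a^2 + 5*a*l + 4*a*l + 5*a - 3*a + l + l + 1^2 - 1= -5*a^3 + a^2*(9 - 5*l) + a*(9*l + 2) + 2*l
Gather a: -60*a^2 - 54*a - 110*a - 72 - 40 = -60*a^2 - 164*a - 112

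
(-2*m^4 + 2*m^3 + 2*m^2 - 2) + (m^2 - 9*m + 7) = -2*m^4 + 2*m^3 + 3*m^2 - 9*m + 5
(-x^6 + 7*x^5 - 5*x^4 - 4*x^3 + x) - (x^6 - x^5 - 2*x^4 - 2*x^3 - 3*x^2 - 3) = -2*x^6 + 8*x^5 - 3*x^4 - 2*x^3 + 3*x^2 + x + 3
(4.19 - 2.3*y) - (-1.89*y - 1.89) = 6.08 - 0.41*y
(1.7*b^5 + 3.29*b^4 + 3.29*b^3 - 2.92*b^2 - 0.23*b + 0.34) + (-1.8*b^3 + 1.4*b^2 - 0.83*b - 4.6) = 1.7*b^5 + 3.29*b^4 + 1.49*b^3 - 1.52*b^2 - 1.06*b - 4.26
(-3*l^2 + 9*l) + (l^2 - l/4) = -2*l^2 + 35*l/4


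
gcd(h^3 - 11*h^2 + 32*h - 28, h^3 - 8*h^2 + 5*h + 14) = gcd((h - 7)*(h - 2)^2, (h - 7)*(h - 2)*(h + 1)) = h^2 - 9*h + 14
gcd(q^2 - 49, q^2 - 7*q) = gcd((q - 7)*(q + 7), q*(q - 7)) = q - 7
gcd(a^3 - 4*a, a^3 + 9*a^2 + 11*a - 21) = 1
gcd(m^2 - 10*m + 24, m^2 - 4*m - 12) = m - 6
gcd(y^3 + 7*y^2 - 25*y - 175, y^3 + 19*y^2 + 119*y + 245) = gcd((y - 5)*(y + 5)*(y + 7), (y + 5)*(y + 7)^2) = y^2 + 12*y + 35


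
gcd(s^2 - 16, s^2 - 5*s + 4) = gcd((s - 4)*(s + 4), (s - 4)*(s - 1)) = s - 4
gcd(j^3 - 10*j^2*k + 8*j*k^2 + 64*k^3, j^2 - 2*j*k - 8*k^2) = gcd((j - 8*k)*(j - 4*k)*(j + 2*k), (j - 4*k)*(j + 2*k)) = j^2 - 2*j*k - 8*k^2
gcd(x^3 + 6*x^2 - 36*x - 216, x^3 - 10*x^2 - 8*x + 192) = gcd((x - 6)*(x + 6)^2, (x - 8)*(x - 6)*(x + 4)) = x - 6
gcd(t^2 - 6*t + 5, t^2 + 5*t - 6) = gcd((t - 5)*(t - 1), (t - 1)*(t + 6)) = t - 1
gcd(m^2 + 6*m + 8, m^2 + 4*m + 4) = m + 2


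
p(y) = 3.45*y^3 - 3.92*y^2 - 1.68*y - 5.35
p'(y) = 10.35*y^2 - 7.84*y - 1.68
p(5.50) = 440.82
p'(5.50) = 268.29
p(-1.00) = -11.04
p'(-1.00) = 16.51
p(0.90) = -7.52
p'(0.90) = -0.35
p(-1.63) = -27.97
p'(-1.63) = 38.60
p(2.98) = 46.13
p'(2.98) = 66.87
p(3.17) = 59.83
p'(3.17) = 77.47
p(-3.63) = -215.93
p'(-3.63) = 163.16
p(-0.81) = -8.39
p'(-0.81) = 11.46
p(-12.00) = -6511.27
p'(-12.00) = 1582.80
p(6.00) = 588.65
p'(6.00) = 323.88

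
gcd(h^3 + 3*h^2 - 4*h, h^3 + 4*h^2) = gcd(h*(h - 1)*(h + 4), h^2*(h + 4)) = h^2 + 4*h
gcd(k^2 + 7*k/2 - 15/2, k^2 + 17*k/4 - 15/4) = k + 5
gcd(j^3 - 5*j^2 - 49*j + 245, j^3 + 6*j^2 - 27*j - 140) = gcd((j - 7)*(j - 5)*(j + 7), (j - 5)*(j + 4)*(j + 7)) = j^2 + 2*j - 35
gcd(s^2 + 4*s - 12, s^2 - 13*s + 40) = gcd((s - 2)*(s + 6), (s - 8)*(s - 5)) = 1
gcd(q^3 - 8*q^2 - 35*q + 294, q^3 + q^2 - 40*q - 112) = q - 7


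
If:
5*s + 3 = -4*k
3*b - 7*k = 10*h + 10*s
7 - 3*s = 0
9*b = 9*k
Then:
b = -11/3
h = -13/15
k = -11/3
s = 7/3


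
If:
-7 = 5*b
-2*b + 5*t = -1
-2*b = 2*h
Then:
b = -7/5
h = 7/5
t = -19/25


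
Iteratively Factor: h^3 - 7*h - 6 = (h - 3)*(h^2 + 3*h + 2) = (h - 3)*(h + 2)*(h + 1)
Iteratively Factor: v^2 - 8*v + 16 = (v - 4)*(v - 4)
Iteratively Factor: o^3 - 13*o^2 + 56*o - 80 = (o - 4)*(o^2 - 9*o + 20) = (o - 4)^2*(o - 5)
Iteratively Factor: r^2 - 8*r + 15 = (r - 3)*(r - 5)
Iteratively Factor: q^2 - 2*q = (q - 2)*(q)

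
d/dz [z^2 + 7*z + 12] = 2*z + 7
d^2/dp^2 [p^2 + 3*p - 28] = 2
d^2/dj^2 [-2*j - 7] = 0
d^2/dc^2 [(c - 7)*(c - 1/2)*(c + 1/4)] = 6*c - 29/2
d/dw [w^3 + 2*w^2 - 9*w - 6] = 3*w^2 + 4*w - 9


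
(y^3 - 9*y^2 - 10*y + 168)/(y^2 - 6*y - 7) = (y^2 - 2*y - 24)/(y + 1)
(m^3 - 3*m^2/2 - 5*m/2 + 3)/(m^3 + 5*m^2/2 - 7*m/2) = (2*m^2 - m - 6)/(m*(2*m + 7))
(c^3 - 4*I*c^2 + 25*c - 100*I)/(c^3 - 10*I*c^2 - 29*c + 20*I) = (c + 5*I)/(c - I)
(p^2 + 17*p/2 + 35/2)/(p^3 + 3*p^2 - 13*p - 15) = (p + 7/2)/(p^2 - 2*p - 3)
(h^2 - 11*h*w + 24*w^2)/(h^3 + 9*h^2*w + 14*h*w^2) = (h^2 - 11*h*w + 24*w^2)/(h*(h^2 + 9*h*w + 14*w^2))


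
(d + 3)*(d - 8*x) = d^2 - 8*d*x + 3*d - 24*x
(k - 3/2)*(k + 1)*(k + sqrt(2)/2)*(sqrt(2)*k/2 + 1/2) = sqrt(2)*k^4/2 - sqrt(2)*k^3/4 + k^3 - sqrt(2)*k^2/2 - k^2/2 - 3*k/2 - sqrt(2)*k/8 - 3*sqrt(2)/8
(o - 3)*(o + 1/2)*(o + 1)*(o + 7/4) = o^4 + o^3/4 - 53*o^2/8 - 17*o/2 - 21/8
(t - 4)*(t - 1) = t^2 - 5*t + 4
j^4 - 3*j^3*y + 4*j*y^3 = j*(j - 2*y)^2*(j + y)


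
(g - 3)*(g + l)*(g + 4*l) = g^3 + 5*g^2*l - 3*g^2 + 4*g*l^2 - 15*g*l - 12*l^2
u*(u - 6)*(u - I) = u^3 - 6*u^2 - I*u^2 + 6*I*u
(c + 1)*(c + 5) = c^2 + 6*c + 5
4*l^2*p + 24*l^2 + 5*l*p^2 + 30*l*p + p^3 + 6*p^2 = (l + p)*(4*l + p)*(p + 6)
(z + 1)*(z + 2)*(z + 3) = z^3 + 6*z^2 + 11*z + 6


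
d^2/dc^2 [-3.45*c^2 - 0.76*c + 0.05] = -6.90000000000000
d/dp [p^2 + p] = 2*p + 1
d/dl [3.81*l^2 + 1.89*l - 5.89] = 7.62*l + 1.89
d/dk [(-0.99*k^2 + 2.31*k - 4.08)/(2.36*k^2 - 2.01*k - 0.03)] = (-3.4617*k^2 + 19.317*k - 8.2701)/(5.5696*k^4 - 9.4872*k^3 + 3.8985*k^2 + 0.1206*k + 0.0009)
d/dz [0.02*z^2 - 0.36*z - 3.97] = 0.04*z - 0.36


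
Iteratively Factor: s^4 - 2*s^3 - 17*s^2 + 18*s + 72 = (s + 2)*(s^3 - 4*s^2 - 9*s + 36) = (s + 2)*(s + 3)*(s^2 - 7*s + 12) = (s - 3)*(s + 2)*(s + 3)*(s - 4)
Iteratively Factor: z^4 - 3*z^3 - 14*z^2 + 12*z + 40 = (z + 2)*(z^3 - 5*z^2 - 4*z + 20) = (z - 2)*(z + 2)*(z^2 - 3*z - 10) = (z - 2)*(z + 2)^2*(z - 5)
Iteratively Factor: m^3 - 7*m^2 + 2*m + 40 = (m - 5)*(m^2 - 2*m - 8) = (m - 5)*(m - 4)*(m + 2)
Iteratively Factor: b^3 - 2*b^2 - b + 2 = (b - 1)*(b^2 - b - 2) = (b - 2)*(b - 1)*(b + 1)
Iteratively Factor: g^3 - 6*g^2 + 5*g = (g - 5)*(g^2 - g) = (g - 5)*(g - 1)*(g)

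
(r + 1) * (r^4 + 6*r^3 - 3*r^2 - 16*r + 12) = r^5 + 7*r^4 + 3*r^3 - 19*r^2 - 4*r + 12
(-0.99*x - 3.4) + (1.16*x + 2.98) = 0.17*x - 0.42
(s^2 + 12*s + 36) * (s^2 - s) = s^4 + 11*s^3 + 24*s^2 - 36*s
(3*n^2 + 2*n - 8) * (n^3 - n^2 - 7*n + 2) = 3*n^5 - n^4 - 31*n^3 + 60*n - 16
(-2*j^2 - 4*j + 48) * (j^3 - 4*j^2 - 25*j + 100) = -2*j^5 + 4*j^4 + 114*j^3 - 292*j^2 - 1600*j + 4800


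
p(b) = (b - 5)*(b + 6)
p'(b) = 2*b + 1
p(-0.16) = -30.13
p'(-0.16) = 0.68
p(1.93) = -24.35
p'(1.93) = 4.86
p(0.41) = -29.42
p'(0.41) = 1.82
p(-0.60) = -30.24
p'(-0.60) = -0.20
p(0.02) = -29.98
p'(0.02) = 1.04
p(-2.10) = -27.69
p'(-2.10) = -3.20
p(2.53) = -21.07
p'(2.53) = 6.06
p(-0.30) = -30.21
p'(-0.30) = 0.40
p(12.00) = 126.00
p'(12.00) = 25.00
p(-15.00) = 180.00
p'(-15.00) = -29.00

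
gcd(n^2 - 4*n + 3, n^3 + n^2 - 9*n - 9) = n - 3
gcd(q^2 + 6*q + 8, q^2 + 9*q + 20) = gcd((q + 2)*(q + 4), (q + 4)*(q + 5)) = q + 4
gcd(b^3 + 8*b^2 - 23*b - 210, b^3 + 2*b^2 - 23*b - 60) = b - 5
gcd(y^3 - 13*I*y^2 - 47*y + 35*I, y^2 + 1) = y - I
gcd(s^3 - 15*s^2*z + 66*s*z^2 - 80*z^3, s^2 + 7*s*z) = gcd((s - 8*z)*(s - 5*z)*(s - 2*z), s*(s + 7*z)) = 1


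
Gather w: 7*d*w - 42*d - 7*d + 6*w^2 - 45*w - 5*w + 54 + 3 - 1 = -49*d + 6*w^2 + w*(7*d - 50) + 56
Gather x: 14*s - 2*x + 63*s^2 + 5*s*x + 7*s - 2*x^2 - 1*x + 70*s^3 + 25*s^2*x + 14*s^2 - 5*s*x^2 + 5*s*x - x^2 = 70*s^3 + 77*s^2 + 21*s + x^2*(-5*s - 3) + x*(25*s^2 + 10*s - 3)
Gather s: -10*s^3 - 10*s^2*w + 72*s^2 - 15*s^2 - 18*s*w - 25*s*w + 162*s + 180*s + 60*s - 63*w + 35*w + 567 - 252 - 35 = -10*s^3 + s^2*(57 - 10*w) + s*(402 - 43*w) - 28*w + 280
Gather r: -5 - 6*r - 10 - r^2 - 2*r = -r^2 - 8*r - 15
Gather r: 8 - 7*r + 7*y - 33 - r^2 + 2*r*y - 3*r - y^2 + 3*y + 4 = -r^2 + r*(2*y - 10) - y^2 + 10*y - 21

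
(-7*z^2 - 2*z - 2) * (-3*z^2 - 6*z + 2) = 21*z^4 + 48*z^3 + 4*z^2 + 8*z - 4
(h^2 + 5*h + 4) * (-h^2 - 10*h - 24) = -h^4 - 15*h^3 - 78*h^2 - 160*h - 96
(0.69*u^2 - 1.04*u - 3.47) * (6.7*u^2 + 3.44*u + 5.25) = 4.623*u^4 - 4.5944*u^3 - 23.2041*u^2 - 17.3968*u - 18.2175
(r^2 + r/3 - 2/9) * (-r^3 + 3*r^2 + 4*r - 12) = -r^5 + 8*r^4/3 + 47*r^3/9 - 34*r^2/3 - 44*r/9 + 8/3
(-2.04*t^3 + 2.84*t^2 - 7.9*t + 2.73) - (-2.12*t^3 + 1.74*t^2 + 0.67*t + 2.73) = 0.0800000000000001*t^3 + 1.1*t^2 - 8.57*t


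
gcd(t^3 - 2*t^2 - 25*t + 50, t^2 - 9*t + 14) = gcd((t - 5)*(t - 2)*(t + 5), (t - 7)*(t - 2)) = t - 2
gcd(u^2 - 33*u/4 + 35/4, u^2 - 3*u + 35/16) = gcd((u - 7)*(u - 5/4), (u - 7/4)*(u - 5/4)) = u - 5/4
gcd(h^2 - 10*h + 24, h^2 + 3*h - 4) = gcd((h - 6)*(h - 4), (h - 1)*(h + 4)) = 1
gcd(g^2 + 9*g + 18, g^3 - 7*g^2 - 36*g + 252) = g + 6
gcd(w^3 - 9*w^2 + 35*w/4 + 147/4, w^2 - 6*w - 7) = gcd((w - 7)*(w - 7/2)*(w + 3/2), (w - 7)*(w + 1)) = w - 7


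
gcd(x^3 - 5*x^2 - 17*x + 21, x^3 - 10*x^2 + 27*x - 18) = x - 1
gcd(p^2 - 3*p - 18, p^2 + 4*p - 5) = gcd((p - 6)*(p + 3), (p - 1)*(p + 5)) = 1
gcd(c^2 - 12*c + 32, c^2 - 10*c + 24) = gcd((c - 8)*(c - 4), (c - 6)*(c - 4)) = c - 4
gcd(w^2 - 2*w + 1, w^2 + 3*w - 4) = w - 1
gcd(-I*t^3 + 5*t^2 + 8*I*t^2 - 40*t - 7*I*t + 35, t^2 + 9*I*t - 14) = 1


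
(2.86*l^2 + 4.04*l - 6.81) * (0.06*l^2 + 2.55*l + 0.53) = 0.1716*l^4 + 7.5354*l^3 + 11.4092*l^2 - 15.2243*l - 3.6093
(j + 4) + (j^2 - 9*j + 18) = j^2 - 8*j + 22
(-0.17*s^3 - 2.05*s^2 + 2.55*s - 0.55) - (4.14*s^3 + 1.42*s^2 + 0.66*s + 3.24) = -4.31*s^3 - 3.47*s^2 + 1.89*s - 3.79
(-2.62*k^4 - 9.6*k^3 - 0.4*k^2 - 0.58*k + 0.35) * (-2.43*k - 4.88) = 6.3666*k^5 + 36.1136*k^4 + 47.82*k^3 + 3.3614*k^2 + 1.9799*k - 1.708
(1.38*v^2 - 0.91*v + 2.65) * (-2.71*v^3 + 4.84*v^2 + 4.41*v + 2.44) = -3.7398*v^5 + 9.1453*v^4 - 5.5001*v^3 + 12.1801*v^2 + 9.4661*v + 6.466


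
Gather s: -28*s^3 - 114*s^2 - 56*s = -28*s^3 - 114*s^2 - 56*s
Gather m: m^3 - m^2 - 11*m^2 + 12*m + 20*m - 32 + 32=m^3 - 12*m^2 + 32*m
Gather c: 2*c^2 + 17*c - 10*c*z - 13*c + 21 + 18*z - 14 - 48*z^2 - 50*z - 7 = 2*c^2 + c*(4 - 10*z) - 48*z^2 - 32*z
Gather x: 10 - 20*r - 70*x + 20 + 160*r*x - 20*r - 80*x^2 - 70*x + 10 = -40*r - 80*x^2 + x*(160*r - 140) + 40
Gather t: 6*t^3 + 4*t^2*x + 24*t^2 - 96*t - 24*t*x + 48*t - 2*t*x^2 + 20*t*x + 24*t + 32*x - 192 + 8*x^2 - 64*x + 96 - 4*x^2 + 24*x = 6*t^3 + t^2*(4*x + 24) + t*(-2*x^2 - 4*x - 24) + 4*x^2 - 8*x - 96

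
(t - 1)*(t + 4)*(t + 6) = t^3 + 9*t^2 + 14*t - 24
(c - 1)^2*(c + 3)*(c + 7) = c^4 + 8*c^3 + 2*c^2 - 32*c + 21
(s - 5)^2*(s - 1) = s^3 - 11*s^2 + 35*s - 25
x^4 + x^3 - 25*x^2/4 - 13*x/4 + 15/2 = (x - 2)*(x - 1)*(x + 3/2)*(x + 5/2)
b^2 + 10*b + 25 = (b + 5)^2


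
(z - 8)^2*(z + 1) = z^3 - 15*z^2 + 48*z + 64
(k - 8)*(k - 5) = k^2 - 13*k + 40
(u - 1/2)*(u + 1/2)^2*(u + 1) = u^4 + 3*u^3/2 + u^2/4 - 3*u/8 - 1/8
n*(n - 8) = n^2 - 8*n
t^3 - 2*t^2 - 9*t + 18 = (t - 3)*(t - 2)*(t + 3)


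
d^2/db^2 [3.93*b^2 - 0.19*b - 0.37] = 7.86000000000000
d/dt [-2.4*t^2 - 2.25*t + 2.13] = -4.8*t - 2.25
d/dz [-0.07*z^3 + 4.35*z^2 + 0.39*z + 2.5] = -0.21*z^2 + 8.7*z + 0.39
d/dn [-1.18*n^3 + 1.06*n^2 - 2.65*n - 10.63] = -3.54*n^2 + 2.12*n - 2.65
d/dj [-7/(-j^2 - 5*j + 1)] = 7*(-2*j - 5)/(j^2 + 5*j - 1)^2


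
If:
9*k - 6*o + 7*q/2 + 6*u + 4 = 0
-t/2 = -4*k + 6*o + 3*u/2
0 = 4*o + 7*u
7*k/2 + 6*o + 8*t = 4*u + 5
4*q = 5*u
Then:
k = 9958/3897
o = 980/433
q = -700/433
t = -11056/3897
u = -560/433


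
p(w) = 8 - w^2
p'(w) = -2*w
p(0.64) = 7.59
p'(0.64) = -1.28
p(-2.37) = 2.38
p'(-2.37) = 4.74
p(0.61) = 7.63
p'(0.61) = -1.22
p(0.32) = 7.90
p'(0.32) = -0.64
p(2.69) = 0.76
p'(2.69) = -5.38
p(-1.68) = 5.18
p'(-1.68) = 3.36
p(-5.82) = -25.87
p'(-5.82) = 11.64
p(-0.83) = 7.31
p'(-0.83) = 1.66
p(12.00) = -136.00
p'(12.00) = -24.00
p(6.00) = -28.00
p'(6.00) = -12.00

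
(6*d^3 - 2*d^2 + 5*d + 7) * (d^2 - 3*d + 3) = 6*d^5 - 20*d^4 + 29*d^3 - 14*d^2 - 6*d + 21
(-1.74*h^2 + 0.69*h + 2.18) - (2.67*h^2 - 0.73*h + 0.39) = -4.41*h^2 + 1.42*h + 1.79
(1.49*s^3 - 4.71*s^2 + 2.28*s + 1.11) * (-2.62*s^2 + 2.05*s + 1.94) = -3.9038*s^5 + 15.3947*s^4 - 12.7385*s^3 - 7.3716*s^2 + 6.6987*s + 2.1534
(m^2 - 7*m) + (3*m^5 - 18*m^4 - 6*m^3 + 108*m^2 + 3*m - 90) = 3*m^5 - 18*m^4 - 6*m^3 + 109*m^2 - 4*m - 90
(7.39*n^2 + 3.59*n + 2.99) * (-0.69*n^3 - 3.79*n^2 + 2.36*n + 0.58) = -5.0991*n^5 - 30.4852*n^4 + 1.7712*n^3 + 1.4265*n^2 + 9.1386*n + 1.7342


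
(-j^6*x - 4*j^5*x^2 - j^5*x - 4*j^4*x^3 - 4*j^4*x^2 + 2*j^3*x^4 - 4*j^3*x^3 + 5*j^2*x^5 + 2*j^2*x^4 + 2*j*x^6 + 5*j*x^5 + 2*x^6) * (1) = -j^6*x - 4*j^5*x^2 - j^5*x - 4*j^4*x^3 - 4*j^4*x^2 + 2*j^3*x^4 - 4*j^3*x^3 + 5*j^2*x^5 + 2*j^2*x^4 + 2*j*x^6 + 5*j*x^5 + 2*x^6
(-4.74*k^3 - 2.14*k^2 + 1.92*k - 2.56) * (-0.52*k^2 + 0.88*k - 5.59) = 2.4648*k^5 - 3.0584*k^4 + 23.615*k^3 + 14.9834*k^2 - 12.9856*k + 14.3104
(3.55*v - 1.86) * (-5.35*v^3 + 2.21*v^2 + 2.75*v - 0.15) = -18.9925*v^4 + 17.7965*v^3 + 5.6519*v^2 - 5.6475*v + 0.279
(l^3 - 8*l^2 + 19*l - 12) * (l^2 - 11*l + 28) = l^5 - 19*l^4 + 135*l^3 - 445*l^2 + 664*l - 336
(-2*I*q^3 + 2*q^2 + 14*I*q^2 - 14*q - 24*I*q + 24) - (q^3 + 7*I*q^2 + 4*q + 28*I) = -q^3 - 2*I*q^3 + 2*q^2 + 7*I*q^2 - 18*q - 24*I*q + 24 - 28*I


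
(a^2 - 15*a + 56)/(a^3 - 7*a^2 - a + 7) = (a - 8)/(a^2 - 1)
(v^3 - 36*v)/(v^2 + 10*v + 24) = v*(v - 6)/(v + 4)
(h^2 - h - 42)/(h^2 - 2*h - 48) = (h - 7)/(h - 8)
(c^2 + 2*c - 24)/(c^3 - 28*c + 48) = 1/(c - 2)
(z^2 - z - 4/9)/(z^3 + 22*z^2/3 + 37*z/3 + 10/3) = (z - 4/3)/(z^2 + 7*z + 10)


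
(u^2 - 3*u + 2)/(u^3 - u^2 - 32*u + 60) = (u - 1)/(u^2 + u - 30)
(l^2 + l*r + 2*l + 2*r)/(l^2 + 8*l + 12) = (l + r)/(l + 6)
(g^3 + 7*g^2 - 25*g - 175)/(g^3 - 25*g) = (g + 7)/g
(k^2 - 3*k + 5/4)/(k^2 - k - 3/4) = (-4*k^2 + 12*k - 5)/(-4*k^2 + 4*k + 3)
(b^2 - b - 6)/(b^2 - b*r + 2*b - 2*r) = (3 - b)/(-b + r)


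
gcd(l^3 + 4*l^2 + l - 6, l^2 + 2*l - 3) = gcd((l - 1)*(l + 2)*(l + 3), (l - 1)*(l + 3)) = l^2 + 2*l - 3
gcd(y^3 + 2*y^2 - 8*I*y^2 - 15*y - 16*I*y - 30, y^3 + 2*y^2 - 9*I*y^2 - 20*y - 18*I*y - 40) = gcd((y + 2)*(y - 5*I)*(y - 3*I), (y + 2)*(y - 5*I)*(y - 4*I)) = y^2 + y*(2 - 5*I) - 10*I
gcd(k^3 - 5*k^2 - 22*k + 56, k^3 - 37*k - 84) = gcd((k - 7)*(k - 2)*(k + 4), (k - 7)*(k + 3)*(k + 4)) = k^2 - 3*k - 28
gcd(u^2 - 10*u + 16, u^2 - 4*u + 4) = u - 2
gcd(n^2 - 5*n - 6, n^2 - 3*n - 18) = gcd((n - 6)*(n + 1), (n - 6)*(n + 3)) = n - 6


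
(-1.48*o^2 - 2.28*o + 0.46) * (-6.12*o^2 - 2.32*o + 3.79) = 9.0576*o^4 + 17.3872*o^3 - 3.1348*o^2 - 9.7084*o + 1.7434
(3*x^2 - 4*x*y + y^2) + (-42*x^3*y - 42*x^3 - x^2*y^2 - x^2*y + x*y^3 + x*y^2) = -42*x^3*y - 42*x^3 - x^2*y^2 - x^2*y + 3*x^2 + x*y^3 + x*y^2 - 4*x*y + y^2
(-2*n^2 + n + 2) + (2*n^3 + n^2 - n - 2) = 2*n^3 - n^2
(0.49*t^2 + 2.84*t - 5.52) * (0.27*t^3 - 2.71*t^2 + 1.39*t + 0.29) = 0.1323*t^5 - 0.5611*t^4 - 8.5057*t^3 + 19.0489*t^2 - 6.8492*t - 1.6008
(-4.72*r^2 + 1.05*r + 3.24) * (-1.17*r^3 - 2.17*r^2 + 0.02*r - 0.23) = 5.5224*r^5 + 9.0139*r^4 - 6.1637*r^3 - 5.9242*r^2 - 0.1767*r - 0.7452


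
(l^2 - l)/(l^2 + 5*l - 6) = l/(l + 6)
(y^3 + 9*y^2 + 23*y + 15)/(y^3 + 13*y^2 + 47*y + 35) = (y + 3)/(y + 7)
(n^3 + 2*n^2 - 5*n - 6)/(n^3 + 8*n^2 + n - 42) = (n + 1)/(n + 7)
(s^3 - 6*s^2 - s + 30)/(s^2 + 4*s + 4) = (s^2 - 8*s + 15)/(s + 2)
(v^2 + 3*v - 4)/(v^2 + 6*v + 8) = (v - 1)/(v + 2)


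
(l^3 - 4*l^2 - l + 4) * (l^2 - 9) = l^5 - 4*l^4 - 10*l^3 + 40*l^2 + 9*l - 36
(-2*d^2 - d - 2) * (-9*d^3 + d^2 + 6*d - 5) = 18*d^5 + 7*d^4 + 5*d^3 + 2*d^2 - 7*d + 10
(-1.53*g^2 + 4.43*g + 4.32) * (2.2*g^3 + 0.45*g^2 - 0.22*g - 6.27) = -3.366*g^5 + 9.0575*g^4 + 11.8341*g^3 + 10.5625*g^2 - 28.7265*g - 27.0864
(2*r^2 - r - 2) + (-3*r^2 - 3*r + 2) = -r^2 - 4*r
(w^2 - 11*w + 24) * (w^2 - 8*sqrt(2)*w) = w^4 - 8*sqrt(2)*w^3 - 11*w^3 + 24*w^2 + 88*sqrt(2)*w^2 - 192*sqrt(2)*w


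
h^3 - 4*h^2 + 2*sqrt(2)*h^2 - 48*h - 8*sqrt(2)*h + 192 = (h - 4)*(h - 4*sqrt(2))*(h + 6*sqrt(2))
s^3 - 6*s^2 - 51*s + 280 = (s - 8)*(s - 5)*(s + 7)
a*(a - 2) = a^2 - 2*a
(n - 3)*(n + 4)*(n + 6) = n^3 + 7*n^2 - 6*n - 72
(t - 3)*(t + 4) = t^2 + t - 12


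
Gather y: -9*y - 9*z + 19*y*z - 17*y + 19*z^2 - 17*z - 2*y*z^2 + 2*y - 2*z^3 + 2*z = y*(-2*z^2 + 19*z - 24) - 2*z^3 + 19*z^2 - 24*z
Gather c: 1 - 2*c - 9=-2*c - 8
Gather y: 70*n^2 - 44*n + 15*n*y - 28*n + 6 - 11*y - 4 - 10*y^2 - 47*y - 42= 70*n^2 - 72*n - 10*y^2 + y*(15*n - 58) - 40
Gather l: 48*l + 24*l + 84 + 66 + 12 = 72*l + 162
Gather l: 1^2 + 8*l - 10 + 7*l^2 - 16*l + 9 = 7*l^2 - 8*l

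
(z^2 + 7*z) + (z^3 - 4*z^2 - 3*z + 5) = z^3 - 3*z^2 + 4*z + 5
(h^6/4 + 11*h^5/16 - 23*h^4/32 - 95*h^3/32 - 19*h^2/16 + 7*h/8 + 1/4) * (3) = 3*h^6/4 + 33*h^5/16 - 69*h^4/32 - 285*h^3/32 - 57*h^2/16 + 21*h/8 + 3/4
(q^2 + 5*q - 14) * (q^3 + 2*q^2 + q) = q^5 + 7*q^4 - 3*q^3 - 23*q^2 - 14*q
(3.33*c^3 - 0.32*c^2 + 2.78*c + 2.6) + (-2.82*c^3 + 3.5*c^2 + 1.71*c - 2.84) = 0.51*c^3 + 3.18*c^2 + 4.49*c - 0.24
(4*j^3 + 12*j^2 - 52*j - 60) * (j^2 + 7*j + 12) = 4*j^5 + 40*j^4 + 80*j^3 - 280*j^2 - 1044*j - 720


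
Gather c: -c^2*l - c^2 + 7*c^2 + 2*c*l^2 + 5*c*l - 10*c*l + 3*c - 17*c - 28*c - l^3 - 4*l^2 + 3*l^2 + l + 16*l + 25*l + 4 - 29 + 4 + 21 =c^2*(6 - l) + c*(2*l^2 - 5*l - 42) - l^3 - l^2 + 42*l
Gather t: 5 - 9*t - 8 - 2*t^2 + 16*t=-2*t^2 + 7*t - 3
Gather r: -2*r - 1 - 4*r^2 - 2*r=-4*r^2 - 4*r - 1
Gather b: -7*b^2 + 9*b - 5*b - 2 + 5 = -7*b^2 + 4*b + 3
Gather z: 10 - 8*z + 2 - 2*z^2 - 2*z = -2*z^2 - 10*z + 12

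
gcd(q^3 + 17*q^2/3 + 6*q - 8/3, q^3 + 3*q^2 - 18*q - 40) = q + 2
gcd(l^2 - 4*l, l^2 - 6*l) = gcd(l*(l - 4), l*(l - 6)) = l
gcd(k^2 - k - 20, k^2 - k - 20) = k^2 - k - 20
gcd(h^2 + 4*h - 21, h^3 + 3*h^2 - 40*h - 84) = h + 7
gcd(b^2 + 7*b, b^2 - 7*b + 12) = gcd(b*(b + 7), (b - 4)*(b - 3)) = 1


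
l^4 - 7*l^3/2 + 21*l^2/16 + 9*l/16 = l*(l - 3)*(l - 3/4)*(l + 1/4)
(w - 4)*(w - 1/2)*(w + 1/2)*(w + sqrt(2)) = w^4 - 4*w^3 + sqrt(2)*w^3 - 4*sqrt(2)*w^2 - w^2/4 - sqrt(2)*w/4 + w + sqrt(2)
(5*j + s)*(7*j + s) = 35*j^2 + 12*j*s + s^2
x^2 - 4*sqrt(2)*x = x*(x - 4*sqrt(2))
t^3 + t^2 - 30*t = t*(t - 5)*(t + 6)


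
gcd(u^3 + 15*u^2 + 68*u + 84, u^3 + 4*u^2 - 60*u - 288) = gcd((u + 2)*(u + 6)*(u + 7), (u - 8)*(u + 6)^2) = u + 6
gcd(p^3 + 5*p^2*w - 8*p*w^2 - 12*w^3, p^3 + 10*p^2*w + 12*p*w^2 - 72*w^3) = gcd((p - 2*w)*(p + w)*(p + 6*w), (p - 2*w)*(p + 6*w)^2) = p^2 + 4*p*w - 12*w^2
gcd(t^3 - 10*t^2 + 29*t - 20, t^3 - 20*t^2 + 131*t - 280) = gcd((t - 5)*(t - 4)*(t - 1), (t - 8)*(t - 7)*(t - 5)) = t - 5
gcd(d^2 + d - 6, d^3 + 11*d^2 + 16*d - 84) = d - 2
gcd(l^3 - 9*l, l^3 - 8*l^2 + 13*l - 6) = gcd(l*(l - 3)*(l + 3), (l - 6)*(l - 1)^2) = 1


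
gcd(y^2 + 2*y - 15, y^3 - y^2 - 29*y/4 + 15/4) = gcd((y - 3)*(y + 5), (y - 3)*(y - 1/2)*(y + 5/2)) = y - 3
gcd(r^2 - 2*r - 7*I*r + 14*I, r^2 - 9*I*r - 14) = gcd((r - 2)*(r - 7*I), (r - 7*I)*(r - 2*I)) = r - 7*I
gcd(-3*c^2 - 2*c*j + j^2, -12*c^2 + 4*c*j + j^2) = 1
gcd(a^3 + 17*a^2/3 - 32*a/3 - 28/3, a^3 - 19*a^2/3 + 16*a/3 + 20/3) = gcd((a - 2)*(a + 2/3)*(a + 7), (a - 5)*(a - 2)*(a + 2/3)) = a^2 - 4*a/3 - 4/3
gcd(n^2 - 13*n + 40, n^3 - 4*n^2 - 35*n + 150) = n - 5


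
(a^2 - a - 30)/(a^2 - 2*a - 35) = (a - 6)/(a - 7)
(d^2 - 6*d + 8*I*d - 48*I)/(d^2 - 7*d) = (d^2 - 6*d + 8*I*d - 48*I)/(d*(d - 7))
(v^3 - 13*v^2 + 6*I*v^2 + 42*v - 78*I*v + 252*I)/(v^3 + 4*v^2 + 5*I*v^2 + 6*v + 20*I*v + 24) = (v^2 - 13*v + 42)/(v^2 + v*(4 - I) - 4*I)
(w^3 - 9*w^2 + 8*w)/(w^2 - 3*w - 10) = w*(-w^2 + 9*w - 8)/(-w^2 + 3*w + 10)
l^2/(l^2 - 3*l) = l/(l - 3)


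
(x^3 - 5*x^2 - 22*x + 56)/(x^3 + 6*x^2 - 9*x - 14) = (x^2 - 3*x - 28)/(x^2 + 8*x + 7)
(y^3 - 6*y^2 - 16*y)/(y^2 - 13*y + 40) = y*(y + 2)/(y - 5)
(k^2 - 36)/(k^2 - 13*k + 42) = (k + 6)/(k - 7)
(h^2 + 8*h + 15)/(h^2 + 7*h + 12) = (h + 5)/(h + 4)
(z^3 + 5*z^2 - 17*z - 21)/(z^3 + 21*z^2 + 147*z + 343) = (z^2 - 2*z - 3)/(z^2 + 14*z + 49)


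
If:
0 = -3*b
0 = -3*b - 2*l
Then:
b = 0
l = 0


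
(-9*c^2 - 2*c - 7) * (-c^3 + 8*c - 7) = 9*c^5 + 2*c^4 - 65*c^3 + 47*c^2 - 42*c + 49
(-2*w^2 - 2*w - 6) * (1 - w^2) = 2*w^4 + 2*w^3 + 4*w^2 - 2*w - 6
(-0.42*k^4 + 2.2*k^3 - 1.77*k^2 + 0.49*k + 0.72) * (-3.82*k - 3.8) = 1.6044*k^5 - 6.808*k^4 - 1.5986*k^3 + 4.8542*k^2 - 4.6124*k - 2.736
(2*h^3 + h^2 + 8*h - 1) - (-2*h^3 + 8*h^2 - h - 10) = 4*h^3 - 7*h^2 + 9*h + 9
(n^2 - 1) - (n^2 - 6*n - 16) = 6*n + 15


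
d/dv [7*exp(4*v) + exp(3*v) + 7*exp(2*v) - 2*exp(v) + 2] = (28*exp(3*v) + 3*exp(2*v) + 14*exp(v) - 2)*exp(v)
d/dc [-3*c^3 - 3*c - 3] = -9*c^2 - 3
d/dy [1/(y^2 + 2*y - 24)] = 2*(-y - 1)/(y^2 + 2*y - 24)^2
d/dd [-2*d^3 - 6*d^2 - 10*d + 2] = -6*d^2 - 12*d - 10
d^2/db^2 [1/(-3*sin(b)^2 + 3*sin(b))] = (4 + 1/sin(b) - 4/sin(b)^2 + 2/sin(b)^3)/(3*(sin(b) - 1)^2)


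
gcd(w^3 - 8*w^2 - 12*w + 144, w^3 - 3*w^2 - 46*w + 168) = w - 6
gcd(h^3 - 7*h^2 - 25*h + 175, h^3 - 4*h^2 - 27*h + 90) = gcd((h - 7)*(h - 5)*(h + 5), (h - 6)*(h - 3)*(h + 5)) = h + 5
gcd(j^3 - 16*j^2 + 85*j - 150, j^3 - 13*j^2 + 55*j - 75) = j^2 - 10*j + 25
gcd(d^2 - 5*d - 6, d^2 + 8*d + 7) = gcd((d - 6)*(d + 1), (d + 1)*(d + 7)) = d + 1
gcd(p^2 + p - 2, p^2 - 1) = p - 1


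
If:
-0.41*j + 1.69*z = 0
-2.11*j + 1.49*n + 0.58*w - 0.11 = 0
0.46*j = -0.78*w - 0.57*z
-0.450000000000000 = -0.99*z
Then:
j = 1.87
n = 3.29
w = -1.44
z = 0.45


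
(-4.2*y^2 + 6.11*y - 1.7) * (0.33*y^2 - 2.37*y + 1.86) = -1.386*y^4 + 11.9703*y^3 - 22.8537*y^2 + 15.3936*y - 3.162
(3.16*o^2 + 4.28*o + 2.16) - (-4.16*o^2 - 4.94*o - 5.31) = 7.32*o^2 + 9.22*o + 7.47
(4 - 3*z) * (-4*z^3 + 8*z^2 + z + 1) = 12*z^4 - 40*z^3 + 29*z^2 + z + 4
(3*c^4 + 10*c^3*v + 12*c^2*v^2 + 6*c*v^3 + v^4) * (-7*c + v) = -21*c^5 - 67*c^4*v - 74*c^3*v^2 - 30*c^2*v^3 - c*v^4 + v^5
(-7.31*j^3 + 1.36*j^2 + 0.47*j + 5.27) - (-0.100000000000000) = -7.31*j^3 + 1.36*j^2 + 0.47*j + 5.37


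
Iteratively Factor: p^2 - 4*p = (p)*(p - 4)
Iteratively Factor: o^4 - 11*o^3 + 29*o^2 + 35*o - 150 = (o + 2)*(o^3 - 13*o^2 + 55*o - 75) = (o - 5)*(o + 2)*(o^2 - 8*o + 15) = (o - 5)*(o - 3)*(o + 2)*(o - 5)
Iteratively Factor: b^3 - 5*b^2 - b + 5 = (b - 1)*(b^2 - 4*b - 5) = (b - 5)*(b - 1)*(b + 1)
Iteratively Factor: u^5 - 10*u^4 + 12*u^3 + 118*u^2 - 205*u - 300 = (u + 3)*(u^4 - 13*u^3 + 51*u^2 - 35*u - 100) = (u + 1)*(u + 3)*(u^3 - 14*u^2 + 65*u - 100) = (u - 5)*(u + 1)*(u + 3)*(u^2 - 9*u + 20) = (u - 5)*(u - 4)*(u + 1)*(u + 3)*(u - 5)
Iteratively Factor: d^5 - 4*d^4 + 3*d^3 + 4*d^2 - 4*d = (d)*(d^4 - 4*d^3 + 3*d^2 + 4*d - 4) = d*(d - 2)*(d^3 - 2*d^2 - d + 2) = d*(d - 2)*(d + 1)*(d^2 - 3*d + 2) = d*(d - 2)^2*(d + 1)*(d - 1)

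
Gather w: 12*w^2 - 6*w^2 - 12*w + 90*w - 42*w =6*w^2 + 36*w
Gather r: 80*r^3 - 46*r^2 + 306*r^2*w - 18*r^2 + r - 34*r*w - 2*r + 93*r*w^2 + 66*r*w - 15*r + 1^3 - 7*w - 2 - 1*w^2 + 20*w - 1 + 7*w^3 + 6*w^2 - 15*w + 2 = 80*r^3 + r^2*(306*w - 64) + r*(93*w^2 + 32*w - 16) + 7*w^3 + 5*w^2 - 2*w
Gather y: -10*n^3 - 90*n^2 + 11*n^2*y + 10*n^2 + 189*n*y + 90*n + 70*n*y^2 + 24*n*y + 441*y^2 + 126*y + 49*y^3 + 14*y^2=-10*n^3 - 80*n^2 + 90*n + 49*y^3 + y^2*(70*n + 455) + y*(11*n^2 + 213*n + 126)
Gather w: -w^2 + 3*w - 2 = -w^2 + 3*w - 2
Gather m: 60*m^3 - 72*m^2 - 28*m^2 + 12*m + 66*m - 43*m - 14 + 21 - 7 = 60*m^3 - 100*m^2 + 35*m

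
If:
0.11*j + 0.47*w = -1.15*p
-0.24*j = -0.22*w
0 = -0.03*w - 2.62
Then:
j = -80.06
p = 43.35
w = -87.33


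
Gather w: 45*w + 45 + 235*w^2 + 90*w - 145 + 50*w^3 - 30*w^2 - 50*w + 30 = 50*w^3 + 205*w^2 + 85*w - 70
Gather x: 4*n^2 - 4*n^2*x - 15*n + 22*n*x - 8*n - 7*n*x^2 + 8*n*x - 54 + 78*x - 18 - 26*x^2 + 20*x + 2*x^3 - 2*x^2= 4*n^2 - 23*n + 2*x^3 + x^2*(-7*n - 28) + x*(-4*n^2 + 30*n + 98) - 72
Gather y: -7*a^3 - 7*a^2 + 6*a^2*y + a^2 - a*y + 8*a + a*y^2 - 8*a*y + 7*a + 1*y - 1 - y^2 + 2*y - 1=-7*a^3 - 6*a^2 + 15*a + y^2*(a - 1) + y*(6*a^2 - 9*a + 3) - 2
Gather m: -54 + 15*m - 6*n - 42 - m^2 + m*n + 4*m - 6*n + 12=-m^2 + m*(n + 19) - 12*n - 84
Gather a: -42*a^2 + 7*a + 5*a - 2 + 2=-42*a^2 + 12*a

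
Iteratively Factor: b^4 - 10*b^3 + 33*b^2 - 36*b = (b - 3)*(b^3 - 7*b^2 + 12*b) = (b - 3)^2*(b^2 - 4*b) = (b - 4)*(b - 3)^2*(b)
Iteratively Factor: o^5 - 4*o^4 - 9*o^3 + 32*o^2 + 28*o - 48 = (o - 4)*(o^4 - 9*o^2 - 4*o + 12) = (o - 4)*(o + 2)*(o^3 - 2*o^2 - 5*o + 6) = (o - 4)*(o + 2)^2*(o^2 - 4*o + 3) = (o - 4)*(o - 1)*(o + 2)^2*(o - 3)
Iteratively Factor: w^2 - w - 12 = (w + 3)*(w - 4)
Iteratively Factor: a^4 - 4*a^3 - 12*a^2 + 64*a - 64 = (a - 2)*(a^3 - 2*a^2 - 16*a + 32) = (a - 4)*(a - 2)*(a^2 + 2*a - 8) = (a - 4)*(a - 2)^2*(a + 4)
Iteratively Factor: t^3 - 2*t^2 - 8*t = (t)*(t^2 - 2*t - 8) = t*(t + 2)*(t - 4)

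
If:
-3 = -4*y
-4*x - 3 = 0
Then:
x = -3/4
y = 3/4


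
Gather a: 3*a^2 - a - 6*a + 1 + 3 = 3*a^2 - 7*a + 4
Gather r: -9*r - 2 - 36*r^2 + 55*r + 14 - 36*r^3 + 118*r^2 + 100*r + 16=-36*r^3 + 82*r^2 + 146*r + 28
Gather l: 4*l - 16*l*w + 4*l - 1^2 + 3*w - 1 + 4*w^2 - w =l*(8 - 16*w) + 4*w^2 + 2*w - 2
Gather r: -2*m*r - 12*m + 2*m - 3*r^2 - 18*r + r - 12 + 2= -10*m - 3*r^2 + r*(-2*m - 17) - 10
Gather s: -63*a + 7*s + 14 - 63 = -63*a + 7*s - 49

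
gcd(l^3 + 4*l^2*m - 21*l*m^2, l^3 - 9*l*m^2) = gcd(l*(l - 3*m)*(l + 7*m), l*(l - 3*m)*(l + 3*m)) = l^2 - 3*l*m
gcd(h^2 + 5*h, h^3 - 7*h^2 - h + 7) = 1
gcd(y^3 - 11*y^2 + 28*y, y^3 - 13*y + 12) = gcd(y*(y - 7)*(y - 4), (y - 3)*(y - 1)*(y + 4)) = 1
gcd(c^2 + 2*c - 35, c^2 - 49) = c + 7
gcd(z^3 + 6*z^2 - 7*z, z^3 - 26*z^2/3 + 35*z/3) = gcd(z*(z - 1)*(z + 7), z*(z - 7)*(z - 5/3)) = z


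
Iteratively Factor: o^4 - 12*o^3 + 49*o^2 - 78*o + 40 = (o - 5)*(o^3 - 7*o^2 + 14*o - 8) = (o - 5)*(o - 1)*(o^2 - 6*o + 8) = (o - 5)*(o - 2)*(o - 1)*(o - 4)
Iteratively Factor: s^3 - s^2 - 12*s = (s + 3)*(s^2 - 4*s) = (s - 4)*(s + 3)*(s)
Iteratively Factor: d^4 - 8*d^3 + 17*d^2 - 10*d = (d - 5)*(d^3 - 3*d^2 + 2*d) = d*(d - 5)*(d^2 - 3*d + 2) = d*(d - 5)*(d - 2)*(d - 1)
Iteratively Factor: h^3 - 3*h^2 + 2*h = (h)*(h^2 - 3*h + 2) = h*(h - 1)*(h - 2)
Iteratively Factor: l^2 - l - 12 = (l - 4)*(l + 3)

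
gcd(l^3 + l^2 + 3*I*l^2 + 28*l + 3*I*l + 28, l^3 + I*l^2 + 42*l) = l + 7*I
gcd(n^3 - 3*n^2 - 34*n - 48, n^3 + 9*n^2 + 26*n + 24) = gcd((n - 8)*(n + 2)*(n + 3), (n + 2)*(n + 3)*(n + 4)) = n^2 + 5*n + 6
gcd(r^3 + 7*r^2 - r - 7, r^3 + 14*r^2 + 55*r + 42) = r^2 + 8*r + 7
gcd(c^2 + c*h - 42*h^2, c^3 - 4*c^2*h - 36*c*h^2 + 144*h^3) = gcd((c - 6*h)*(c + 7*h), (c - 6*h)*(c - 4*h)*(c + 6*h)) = c - 6*h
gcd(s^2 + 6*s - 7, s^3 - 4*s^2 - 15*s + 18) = s - 1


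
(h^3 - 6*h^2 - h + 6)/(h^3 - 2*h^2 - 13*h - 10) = (h^2 - 7*h + 6)/(h^2 - 3*h - 10)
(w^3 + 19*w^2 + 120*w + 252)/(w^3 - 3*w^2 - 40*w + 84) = (w^2 + 13*w + 42)/(w^2 - 9*w + 14)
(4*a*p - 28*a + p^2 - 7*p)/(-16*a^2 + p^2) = (p - 7)/(-4*a + p)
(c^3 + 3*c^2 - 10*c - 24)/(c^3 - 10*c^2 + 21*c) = (c^2 + 6*c + 8)/(c*(c - 7))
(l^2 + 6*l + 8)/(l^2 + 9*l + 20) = (l + 2)/(l + 5)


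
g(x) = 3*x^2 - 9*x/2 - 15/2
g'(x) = 6*x - 9/2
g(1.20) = -8.58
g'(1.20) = 2.70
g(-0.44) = -4.94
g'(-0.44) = -7.14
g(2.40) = -1.02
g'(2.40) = 9.90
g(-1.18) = 1.99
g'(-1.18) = -11.58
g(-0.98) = -0.21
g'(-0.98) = -10.38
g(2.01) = -4.42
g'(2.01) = 7.56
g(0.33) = -8.66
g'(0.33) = -2.52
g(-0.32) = -5.75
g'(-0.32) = -6.42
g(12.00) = 370.50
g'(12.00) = 67.50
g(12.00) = 370.50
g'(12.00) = 67.50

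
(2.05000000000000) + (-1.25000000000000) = 0.800000000000000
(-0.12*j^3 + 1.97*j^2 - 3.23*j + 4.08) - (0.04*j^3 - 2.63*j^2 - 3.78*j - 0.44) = -0.16*j^3 + 4.6*j^2 + 0.55*j + 4.52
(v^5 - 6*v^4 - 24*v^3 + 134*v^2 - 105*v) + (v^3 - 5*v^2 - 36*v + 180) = v^5 - 6*v^4 - 23*v^3 + 129*v^2 - 141*v + 180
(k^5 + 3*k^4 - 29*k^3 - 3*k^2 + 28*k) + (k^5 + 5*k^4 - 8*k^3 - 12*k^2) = 2*k^5 + 8*k^4 - 37*k^3 - 15*k^2 + 28*k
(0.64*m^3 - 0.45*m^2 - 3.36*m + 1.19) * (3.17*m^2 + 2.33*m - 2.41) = 2.0288*m^5 + 0.0647*m^4 - 13.2421*m^3 - 2.972*m^2 + 10.8703*m - 2.8679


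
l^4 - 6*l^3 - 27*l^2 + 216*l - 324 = (l - 6)*(l - 3)^2*(l + 6)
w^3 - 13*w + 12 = (w - 3)*(w - 1)*(w + 4)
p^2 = p^2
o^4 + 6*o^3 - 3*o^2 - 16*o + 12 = (o - 1)^2*(o + 2)*(o + 6)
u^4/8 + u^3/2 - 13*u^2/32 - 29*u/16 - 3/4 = (u/4 + 1)*(u/2 + 1/4)*(u - 2)*(u + 3/2)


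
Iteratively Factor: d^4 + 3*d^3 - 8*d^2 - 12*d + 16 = (d - 1)*(d^3 + 4*d^2 - 4*d - 16) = (d - 1)*(d + 4)*(d^2 - 4) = (d - 2)*(d - 1)*(d + 4)*(d + 2)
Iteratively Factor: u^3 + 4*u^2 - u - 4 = (u + 4)*(u^2 - 1) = (u - 1)*(u + 4)*(u + 1)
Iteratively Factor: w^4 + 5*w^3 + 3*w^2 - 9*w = (w - 1)*(w^3 + 6*w^2 + 9*w) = (w - 1)*(w + 3)*(w^2 + 3*w) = (w - 1)*(w + 3)^2*(w)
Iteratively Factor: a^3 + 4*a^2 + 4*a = (a + 2)*(a^2 + 2*a) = a*(a + 2)*(a + 2)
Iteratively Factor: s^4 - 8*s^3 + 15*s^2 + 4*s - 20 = (s - 2)*(s^3 - 6*s^2 + 3*s + 10) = (s - 5)*(s - 2)*(s^2 - s - 2) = (s - 5)*(s - 2)*(s + 1)*(s - 2)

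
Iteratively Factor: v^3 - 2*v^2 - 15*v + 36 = (v - 3)*(v^2 + v - 12) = (v - 3)*(v + 4)*(v - 3)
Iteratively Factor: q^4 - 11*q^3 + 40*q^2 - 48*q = (q - 4)*(q^3 - 7*q^2 + 12*q) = (q - 4)^2*(q^2 - 3*q) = q*(q - 4)^2*(q - 3)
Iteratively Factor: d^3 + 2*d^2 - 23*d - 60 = (d + 3)*(d^2 - d - 20) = (d + 3)*(d + 4)*(d - 5)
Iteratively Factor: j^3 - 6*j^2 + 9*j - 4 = (j - 4)*(j^2 - 2*j + 1) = (j - 4)*(j - 1)*(j - 1)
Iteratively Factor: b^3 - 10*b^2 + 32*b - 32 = (b - 4)*(b^2 - 6*b + 8) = (b - 4)^2*(b - 2)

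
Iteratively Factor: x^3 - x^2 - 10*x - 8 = (x + 2)*(x^2 - 3*x - 4) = (x - 4)*(x + 2)*(x + 1)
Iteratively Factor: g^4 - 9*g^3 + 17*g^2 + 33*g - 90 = (g + 2)*(g^3 - 11*g^2 + 39*g - 45) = (g - 3)*(g + 2)*(g^2 - 8*g + 15) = (g - 3)^2*(g + 2)*(g - 5)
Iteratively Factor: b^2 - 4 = (b - 2)*(b + 2)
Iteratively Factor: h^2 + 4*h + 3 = (h + 1)*(h + 3)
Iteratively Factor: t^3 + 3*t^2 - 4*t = (t - 1)*(t^2 + 4*t) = (t - 1)*(t + 4)*(t)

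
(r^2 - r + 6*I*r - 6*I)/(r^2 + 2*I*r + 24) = (r - 1)/(r - 4*I)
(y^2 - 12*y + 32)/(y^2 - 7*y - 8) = (y - 4)/(y + 1)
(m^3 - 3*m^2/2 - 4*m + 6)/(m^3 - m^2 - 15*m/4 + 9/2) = 2*(m - 2)/(2*m - 3)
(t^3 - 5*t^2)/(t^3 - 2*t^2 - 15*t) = t/(t + 3)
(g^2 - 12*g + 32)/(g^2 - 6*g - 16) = (g - 4)/(g + 2)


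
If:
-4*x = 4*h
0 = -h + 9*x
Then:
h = 0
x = 0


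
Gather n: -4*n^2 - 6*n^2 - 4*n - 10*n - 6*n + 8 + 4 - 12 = -10*n^2 - 20*n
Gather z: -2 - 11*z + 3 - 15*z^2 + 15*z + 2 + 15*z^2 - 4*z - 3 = 0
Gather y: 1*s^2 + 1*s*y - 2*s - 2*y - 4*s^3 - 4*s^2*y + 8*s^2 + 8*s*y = -4*s^3 + 9*s^2 - 2*s + y*(-4*s^2 + 9*s - 2)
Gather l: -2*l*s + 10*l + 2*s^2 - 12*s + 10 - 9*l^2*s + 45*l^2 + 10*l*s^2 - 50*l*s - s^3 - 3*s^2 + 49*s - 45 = l^2*(45 - 9*s) + l*(10*s^2 - 52*s + 10) - s^3 - s^2 + 37*s - 35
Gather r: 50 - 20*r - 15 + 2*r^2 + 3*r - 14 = 2*r^2 - 17*r + 21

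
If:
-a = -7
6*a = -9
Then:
No Solution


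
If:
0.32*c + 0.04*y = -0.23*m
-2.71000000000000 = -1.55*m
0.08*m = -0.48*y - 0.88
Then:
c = -0.99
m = 1.75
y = -2.12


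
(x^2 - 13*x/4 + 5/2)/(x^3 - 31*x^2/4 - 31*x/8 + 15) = 2*(x - 2)/(2*x^2 - 13*x - 24)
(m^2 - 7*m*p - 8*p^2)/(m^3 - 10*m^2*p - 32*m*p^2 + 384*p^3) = (-m - p)/(-m^2 + 2*m*p + 48*p^2)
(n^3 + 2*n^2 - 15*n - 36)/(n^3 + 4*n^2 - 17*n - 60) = (n + 3)/(n + 5)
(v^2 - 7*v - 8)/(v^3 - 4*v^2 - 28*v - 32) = (v + 1)/(v^2 + 4*v + 4)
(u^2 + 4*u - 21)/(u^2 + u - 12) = (u + 7)/(u + 4)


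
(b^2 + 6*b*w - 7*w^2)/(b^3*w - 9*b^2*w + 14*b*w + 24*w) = (b^2 + 6*b*w - 7*w^2)/(w*(b^3 - 9*b^2 + 14*b + 24))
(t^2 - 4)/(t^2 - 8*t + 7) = (t^2 - 4)/(t^2 - 8*t + 7)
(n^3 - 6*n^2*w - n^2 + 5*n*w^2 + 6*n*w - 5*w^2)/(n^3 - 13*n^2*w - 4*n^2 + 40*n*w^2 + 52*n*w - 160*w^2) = (-n^2 + n*w + n - w)/(-n^2 + 8*n*w + 4*n - 32*w)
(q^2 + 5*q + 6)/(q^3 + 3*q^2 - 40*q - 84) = (q + 3)/(q^2 + q - 42)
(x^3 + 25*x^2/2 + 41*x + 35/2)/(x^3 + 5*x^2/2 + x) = (x^2 + 12*x + 35)/(x*(x + 2))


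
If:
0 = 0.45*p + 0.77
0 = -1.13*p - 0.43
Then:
No Solution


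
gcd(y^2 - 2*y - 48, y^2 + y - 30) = y + 6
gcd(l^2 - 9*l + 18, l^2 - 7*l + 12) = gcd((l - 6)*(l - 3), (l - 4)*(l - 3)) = l - 3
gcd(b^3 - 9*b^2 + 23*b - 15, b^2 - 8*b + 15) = b^2 - 8*b + 15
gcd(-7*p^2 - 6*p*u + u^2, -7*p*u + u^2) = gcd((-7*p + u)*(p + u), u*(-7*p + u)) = 7*p - u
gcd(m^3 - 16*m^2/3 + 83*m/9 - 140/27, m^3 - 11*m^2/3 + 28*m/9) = m^2 - 11*m/3 + 28/9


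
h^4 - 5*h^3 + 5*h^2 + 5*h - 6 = (h - 3)*(h - 2)*(h - 1)*(h + 1)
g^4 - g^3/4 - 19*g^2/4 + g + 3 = (g - 2)*(g - 1)*(g + 3/4)*(g + 2)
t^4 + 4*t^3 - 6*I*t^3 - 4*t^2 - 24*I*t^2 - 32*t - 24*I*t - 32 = (t + 2)^2*(t - 4*I)*(t - 2*I)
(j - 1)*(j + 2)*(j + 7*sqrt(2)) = j^3 + j^2 + 7*sqrt(2)*j^2 - 2*j + 7*sqrt(2)*j - 14*sqrt(2)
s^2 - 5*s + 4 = (s - 4)*(s - 1)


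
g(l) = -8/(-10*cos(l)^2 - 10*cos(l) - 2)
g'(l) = -8*(-20*sin(l)*cos(l) - 10*sin(l))/(-10*cos(l)^2 - 10*cos(l) - 2)^2 = 20*(2*cos(l) + 1)*sin(l)/(5*cos(l)^2 + 5*cos(l) + 1)^2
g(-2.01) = -18.01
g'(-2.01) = -54.91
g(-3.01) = 4.18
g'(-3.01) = 2.81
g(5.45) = 0.60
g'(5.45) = -0.79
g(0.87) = 0.63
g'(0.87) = 0.88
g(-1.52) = 3.16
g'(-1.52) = -13.71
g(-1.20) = 1.15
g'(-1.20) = -2.67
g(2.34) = -68.06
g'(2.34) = -1626.93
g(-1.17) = 1.08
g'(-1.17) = -2.38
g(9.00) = 6.72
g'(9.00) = -19.13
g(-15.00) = 45.88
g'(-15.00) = 888.57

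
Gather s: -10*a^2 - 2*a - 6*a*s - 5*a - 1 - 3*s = -10*a^2 - 7*a + s*(-6*a - 3) - 1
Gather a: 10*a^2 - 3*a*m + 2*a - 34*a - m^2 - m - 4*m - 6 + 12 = 10*a^2 + a*(-3*m - 32) - m^2 - 5*m + 6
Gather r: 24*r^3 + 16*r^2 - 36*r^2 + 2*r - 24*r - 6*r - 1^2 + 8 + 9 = 24*r^3 - 20*r^2 - 28*r + 16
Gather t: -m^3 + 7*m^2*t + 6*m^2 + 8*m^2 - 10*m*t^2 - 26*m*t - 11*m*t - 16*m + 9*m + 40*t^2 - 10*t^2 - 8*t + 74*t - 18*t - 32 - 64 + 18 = -m^3 + 14*m^2 - 7*m + t^2*(30 - 10*m) + t*(7*m^2 - 37*m + 48) - 78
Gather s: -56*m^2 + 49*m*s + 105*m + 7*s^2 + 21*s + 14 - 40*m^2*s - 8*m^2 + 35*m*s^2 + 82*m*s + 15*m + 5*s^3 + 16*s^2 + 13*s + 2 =-64*m^2 + 120*m + 5*s^3 + s^2*(35*m + 23) + s*(-40*m^2 + 131*m + 34) + 16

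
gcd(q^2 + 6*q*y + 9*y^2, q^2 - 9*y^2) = q + 3*y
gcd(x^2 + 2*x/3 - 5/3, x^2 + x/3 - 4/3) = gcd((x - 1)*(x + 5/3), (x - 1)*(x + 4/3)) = x - 1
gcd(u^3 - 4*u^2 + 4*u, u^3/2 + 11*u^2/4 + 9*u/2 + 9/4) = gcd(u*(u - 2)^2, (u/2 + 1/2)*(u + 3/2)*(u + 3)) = 1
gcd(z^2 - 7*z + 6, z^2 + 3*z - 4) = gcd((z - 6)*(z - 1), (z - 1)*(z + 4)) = z - 1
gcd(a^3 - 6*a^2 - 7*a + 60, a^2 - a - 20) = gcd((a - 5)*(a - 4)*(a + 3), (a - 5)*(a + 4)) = a - 5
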